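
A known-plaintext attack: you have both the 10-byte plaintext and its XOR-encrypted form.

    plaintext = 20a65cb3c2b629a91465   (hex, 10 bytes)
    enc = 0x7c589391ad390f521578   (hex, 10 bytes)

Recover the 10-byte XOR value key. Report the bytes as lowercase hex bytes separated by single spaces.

Since enc = plaintext ⊕ key, XORing both sides with plaintext gives key = plaintext ⊕ enc.
20 ^ 7c = 5c
a6 ^ 58 = fe
5c ^ 93 = cf
b3 ^ 91 = 22
c2 ^ ad = 6f
b6 ^ 39 = 8f
29 ^ 0f = 26
a9 ^ 52 = fb
14 ^ 15 = 01
65 ^ 78 = 1d

5c fe cf 22 6f 8f 26 fb 01 1d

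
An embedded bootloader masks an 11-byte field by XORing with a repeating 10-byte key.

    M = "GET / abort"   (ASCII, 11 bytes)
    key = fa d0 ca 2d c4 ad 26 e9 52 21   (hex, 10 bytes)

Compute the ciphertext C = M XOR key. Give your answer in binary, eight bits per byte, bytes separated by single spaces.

10111101 10010101 10011110 00001101 11101011 10001101 01000111 10001011 00111101 01010011 10001110

The 10-byte key repeats, so the effective keystream is fa d0 ca 2d c4 ad 26 e9 52 21 fa.
byte 0:  71 ^ 250 = 189
byte 1:  69 ^ 208 = 149
byte 2:  84 ^ 202 = 158
byte 3:  32 ^  45 =  13
byte 4:  47 ^ 196 = 235
byte 5:  32 ^ 173 = 141
byte 6:  97 ^  38 =  71
byte 7:  98 ^ 233 = 139
byte 8: 111 ^  82 =  61
byte 9: 114 ^  33 =  83
byte 10: 116 ^ 250 = 142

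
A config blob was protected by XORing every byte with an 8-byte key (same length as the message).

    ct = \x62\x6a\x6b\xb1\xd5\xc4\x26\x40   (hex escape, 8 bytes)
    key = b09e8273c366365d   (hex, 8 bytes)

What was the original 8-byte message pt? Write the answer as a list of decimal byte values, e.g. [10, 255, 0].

XOR is its own inverse, so applying the key byte-wise gives the result directly.
62 ⊕ b0 = d2
6a ⊕ 9e = f4
6b ⊕ 82 = e9
b1 ⊕ 73 = c2
d5 ⊕ c3 = 16
c4 ⊕ 66 = a2
26 ⊕ 36 = 10
40 ⊕ 5d = 1d

[210, 244, 233, 194, 22, 162, 16, 29]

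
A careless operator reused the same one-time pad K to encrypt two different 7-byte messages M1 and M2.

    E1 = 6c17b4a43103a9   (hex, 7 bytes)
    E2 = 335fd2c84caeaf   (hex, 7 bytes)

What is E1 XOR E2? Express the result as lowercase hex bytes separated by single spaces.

E1 ⊕ E2 = (M1 ⊕ K) ⊕ (M2 ⊕ K) = M1 ⊕ M2 — the shared key cancels under XOR.
01101100 xor 00110011 = 01011111
00010111 xor 01011111 = 01001000
10110100 xor 11010010 = 01100110
10100100 xor 11001000 = 01101100
00110001 xor 01001100 = 01111101
00000011 xor 10101110 = 10101101
10101001 xor 10101111 = 00000110

5f 48 66 6c 7d ad 06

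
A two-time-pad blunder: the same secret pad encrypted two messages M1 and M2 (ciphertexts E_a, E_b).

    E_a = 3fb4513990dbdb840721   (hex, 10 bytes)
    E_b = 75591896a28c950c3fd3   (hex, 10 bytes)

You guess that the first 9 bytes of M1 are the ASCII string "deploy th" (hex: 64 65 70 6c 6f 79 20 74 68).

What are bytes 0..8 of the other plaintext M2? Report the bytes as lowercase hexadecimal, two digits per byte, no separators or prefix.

First, E_a ⊕ E_b = (M1 ⊕ K) ⊕ (M2 ⊕ K) = M1 ⊕ M2, so the key drops out. Then M2 = (M1 ⊕ M2) ⊕ M1 over the first 9 bytes.
byte 0: (3f XOR 75) XOR 64 = 4a XOR 64 = 2e
byte 1: (b4 XOR 59) XOR 65 = ed XOR 65 = 88
byte 2: (51 XOR 18) XOR 70 = 49 XOR 70 = 39
byte 3: (39 XOR 96) XOR 6c = af XOR 6c = c3
byte 4: (90 XOR a2) XOR 6f = 32 XOR 6f = 5d
byte 5: (db XOR 8c) XOR 79 = 57 XOR 79 = 2e
byte 6: (db XOR 95) XOR 20 = 4e XOR 20 = 6e
byte 7: (84 XOR 0c) XOR 74 = 88 XOR 74 = fc
byte 8: (07 XOR 3f) XOR 68 = 38 XOR 68 = 50

2e8839c35d2e6efc50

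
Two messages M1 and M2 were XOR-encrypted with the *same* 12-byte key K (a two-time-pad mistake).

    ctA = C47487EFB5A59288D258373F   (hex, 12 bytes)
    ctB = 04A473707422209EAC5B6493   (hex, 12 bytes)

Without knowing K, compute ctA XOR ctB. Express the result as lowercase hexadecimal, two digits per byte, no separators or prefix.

ctA ⊕ ctB = (M1 ⊕ K) ⊕ (M2 ⊕ K) = M1 ⊕ M2 — the shared key cancels under XOR.
11000100 xor 00000100 = 11000000
01110100 xor 10100100 = 11010000
10000111 xor 01110011 = 11110100
11101111 xor 01110000 = 10011111
10110101 xor 01110100 = 11000001
10100101 xor 00100010 = 10000111
10010010 xor 00100000 = 10110010
10001000 xor 10011110 = 00010110
11010010 xor 10101100 = 01111110
01011000 xor 01011011 = 00000011
00110111 xor 01100100 = 01010011
00111111 xor 10010011 = 10101100

c0d0f49fc187b2167e0353ac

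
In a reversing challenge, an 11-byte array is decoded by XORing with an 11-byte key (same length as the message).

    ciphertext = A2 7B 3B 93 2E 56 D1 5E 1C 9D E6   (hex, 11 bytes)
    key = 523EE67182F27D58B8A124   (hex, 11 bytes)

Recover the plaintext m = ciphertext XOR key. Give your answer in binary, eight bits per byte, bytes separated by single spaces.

a2 xor 52 = f0
7b xor 3e = 45
3b xor e6 = dd
93 xor 71 = e2
2e xor 82 = ac
56 xor f2 = a4
d1 xor 7d = ac
5e xor 58 = 06
1c xor b8 = a4
9d xor a1 = 3c
e6 xor 24 = c2

11110000 01000101 11011101 11100010 10101100 10100100 10101100 00000110 10100100 00111100 11000010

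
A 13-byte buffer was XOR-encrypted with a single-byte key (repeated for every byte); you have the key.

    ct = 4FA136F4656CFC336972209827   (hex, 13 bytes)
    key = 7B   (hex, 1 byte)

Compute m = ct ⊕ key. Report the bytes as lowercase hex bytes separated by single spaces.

34 da 4d 8f 1e 17 87 48 12 09 5b e3 5c

The 1-byte key repeats, so the effective keystream is 7b 7b 7b 7b 7b 7b 7b 7b 7b 7b 7b 7b 7b.
byte 0: 4f XOR 7b = 34
byte 1: a1 XOR 7b = da
byte 2: 36 XOR 7b = 4d
byte 3: f4 XOR 7b = 8f
byte 4: 65 XOR 7b = 1e
byte 5: 6c XOR 7b = 17
byte 6: fc XOR 7b = 87
byte 7: 33 XOR 7b = 48
byte 8: 69 XOR 7b = 12
byte 9: 72 XOR 7b = 09
byte 10: 20 XOR 7b = 5b
byte 11: 98 XOR 7b = e3
byte 12: 27 XOR 7b = 5c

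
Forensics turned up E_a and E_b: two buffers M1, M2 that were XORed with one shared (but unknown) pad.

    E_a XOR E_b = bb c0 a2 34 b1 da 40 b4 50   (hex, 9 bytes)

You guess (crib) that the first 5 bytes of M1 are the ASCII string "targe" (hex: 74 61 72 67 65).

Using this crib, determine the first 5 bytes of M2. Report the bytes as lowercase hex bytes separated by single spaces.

Since E_a ⊕ E_b = M1 ⊕ M2, XORing with the guessed M1 bytes yields the corresponding M2 bytes: M2 = (E_a ⊕ E_b) ⊕ M1.
187 ⊕ 116 = 207
192 ⊕  97 = 161
162 ⊕ 114 = 208
 52 ⊕ 103 =  83
177 ⊕ 101 = 212

cf a1 d0 53 d4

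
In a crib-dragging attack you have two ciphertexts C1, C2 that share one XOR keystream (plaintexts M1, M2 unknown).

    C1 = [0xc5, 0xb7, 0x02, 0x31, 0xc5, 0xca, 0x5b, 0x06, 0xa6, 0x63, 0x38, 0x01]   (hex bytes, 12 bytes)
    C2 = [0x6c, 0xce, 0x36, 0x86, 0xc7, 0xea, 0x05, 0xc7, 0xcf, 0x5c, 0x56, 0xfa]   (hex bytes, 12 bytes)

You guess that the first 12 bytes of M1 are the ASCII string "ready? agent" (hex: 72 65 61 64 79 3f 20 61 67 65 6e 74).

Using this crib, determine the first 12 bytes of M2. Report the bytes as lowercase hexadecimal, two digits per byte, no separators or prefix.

db1c55d37b1f7ea00e5a008f

First, C1 ⊕ C2 = (M1 ⊕ K) ⊕ (M2 ⊕ K) = M1 ⊕ M2, so the key drops out. Then M2 = (M1 ⊕ M2) ⊕ M1 over the first 12 bytes.
byte 0: (c5 ⊕ 6c) ⊕ 72 = a9 ⊕ 72 = db
byte 1: (b7 ⊕ ce) ⊕ 65 = 79 ⊕ 65 = 1c
byte 2: (02 ⊕ 36) ⊕ 61 = 34 ⊕ 61 = 55
byte 3: (31 ⊕ 86) ⊕ 64 = b7 ⊕ 64 = d3
byte 4: (c5 ⊕ c7) ⊕ 79 = 02 ⊕ 79 = 7b
byte 5: (ca ⊕ ea) ⊕ 3f = 20 ⊕ 3f = 1f
byte 6: (5b ⊕ 05) ⊕ 20 = 5e ⊕ 20 = 7e
byte 7: (06 ⊕ c7) ⊕ 61 = c1 ⊕ 61 = a0
byte 8: (a6 ⊕ cf) ⊕ 67 = 69 ⊕ 67 = 0e
byte 9: (63 ⊕ 5c) ⊕ 65 = 3f ⊕ 65 = 5a
byte 10: (38 ⊕ 56) ⊕ 6e = 6e ⊕ 6e = 00
byte 11: (01 ⊕ fa) ⊕ 74 = fb ⊕ 74 = 8f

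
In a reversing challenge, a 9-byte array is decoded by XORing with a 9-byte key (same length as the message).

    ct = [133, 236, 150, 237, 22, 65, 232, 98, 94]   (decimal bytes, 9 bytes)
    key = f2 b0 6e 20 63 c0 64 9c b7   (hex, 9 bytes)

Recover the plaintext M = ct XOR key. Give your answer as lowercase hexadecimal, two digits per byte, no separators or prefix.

775cf8cd75818cfee9

133 xor 242 = 119
236 xor 176 =  92
150 xor 110 = 248
237 xor  32 = 205
 22 xor  99 = 117
 65 xor 192 = 129
232 xor 100 = 140
 98 xor 156 = 254
 94 xor 183 = 233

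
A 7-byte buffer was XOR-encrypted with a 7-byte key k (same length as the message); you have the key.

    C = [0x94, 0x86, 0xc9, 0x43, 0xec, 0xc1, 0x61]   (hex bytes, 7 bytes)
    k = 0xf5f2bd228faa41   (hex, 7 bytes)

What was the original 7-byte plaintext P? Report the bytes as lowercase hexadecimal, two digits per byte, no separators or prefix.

61747461636b20

94 ⊕ f5 = 61
86 ⊕ f2 = 74
c9 ⊕ bd = 74
43 ⊕ 22 = 61
ec ⊕ 8f = 63
c1 ⊕ aa = 6b
61 ⊕ 41 = 20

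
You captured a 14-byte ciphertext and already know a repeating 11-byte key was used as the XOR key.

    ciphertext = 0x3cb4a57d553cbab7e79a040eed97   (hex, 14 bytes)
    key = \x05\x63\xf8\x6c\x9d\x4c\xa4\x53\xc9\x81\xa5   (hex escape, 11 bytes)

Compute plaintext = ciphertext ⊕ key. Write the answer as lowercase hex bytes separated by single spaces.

39 d7 5d 11 c8 70 1e e4 2e 1b a1 0b 8e 6f

The 11-byte key repeats, so the effective keystream is 05 63 f8 6c 9d 4c a4 53 c9 81 a5 05 63 f8.
byte 0: 3c xor 05 = 39
byte 1: b4 xor 63 = d7
byte 2: a5 xor f8 = 5d
byte 3: 7d xor 6c = 11
byte 4: 55 xor 9d = c8
byte 5: 3c xor 4c = 70
byte 6: ba xor a4 = 1e
byte 7: b7 xor 53 = e4
byte 8: e7 xor c9 = 2e
byte 9: 9a xor 81 = 1b
byte 10: 04 xor a5 = a1
byte 11: 0e xor 05 = 0b
byte 12: ed xor 63 = 8e
byte 13: 97 xor f8 = 6f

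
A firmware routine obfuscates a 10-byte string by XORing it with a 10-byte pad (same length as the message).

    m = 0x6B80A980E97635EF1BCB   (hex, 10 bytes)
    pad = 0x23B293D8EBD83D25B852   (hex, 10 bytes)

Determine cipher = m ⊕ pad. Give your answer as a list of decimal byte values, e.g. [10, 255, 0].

[72, 50, 58, 88, 2, 174, 8, 202, 163, 153]

01101011 XOR 00100011 = 01001000
10000000 XOR 10110010 = 00110010
10101001 XOR 10010011 = 00111010
10000000 XOR 11011000 = 01011000
11101001 XOR 11101011 = 00000010
01110110 XOR 11011000 = 10101110
00110101 XOR 00111101 = 00001000
11101111 XOR 00100101 = 11001010
00011011 XOR 10111000 = 10100011
11001011 XOR 01010010 = 10011001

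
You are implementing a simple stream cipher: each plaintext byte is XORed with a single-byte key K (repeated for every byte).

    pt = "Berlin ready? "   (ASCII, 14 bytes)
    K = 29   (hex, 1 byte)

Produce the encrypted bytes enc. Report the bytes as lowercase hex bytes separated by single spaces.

The 1-byte key repeats, so the effective keystream is 29 29 29 29 29 29 29 29 29 29 29 29 29 29.
byte 0: 42 ⊕ 29 = 6b
byte 1: 65 ⊕ 29 = 4c
byte 2: 72 ⊕ 29 = 5b
byte 3: 6c ⊕ 29 = 45
byte 4: 69 ⊕ 29 = 40
byte 5: 6e ⊕ 29 = 47
byte 6: 20 ⊕ 29 = 09
byte 7: 72 ⊕ 29 = 5b
byte 8: 65 ⊕ 29 = 4c
byte 9: 61 ⊕ 29 = 48
byte 10: 64 ⊕ 29 = 4d
byte 11: 79 ⊕ 29 = 50
byte 12: 3f ⊕ 29 = 16
byte 13: 20 ⊕ 29 = 09

6b 4c 5b 45 40 47 09 5b 4c 48 4d 50 16 09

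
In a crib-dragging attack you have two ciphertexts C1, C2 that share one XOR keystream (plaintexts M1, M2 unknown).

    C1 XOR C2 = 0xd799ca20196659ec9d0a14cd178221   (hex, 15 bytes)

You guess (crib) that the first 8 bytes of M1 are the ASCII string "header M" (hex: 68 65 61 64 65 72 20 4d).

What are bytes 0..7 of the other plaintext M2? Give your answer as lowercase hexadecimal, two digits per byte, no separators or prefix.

bffcab447c1479a1

Since C1 ⊕ C2 = M1 ⊕ M2, XORing with the guessed M1 bytes yields the corresponding M2 bytes: M2 = (C1 ⊕ C2) ⊕ M1.
215 ⊕ 104 = 191
153 ⊕ 101 = 252
202 ⊕  97 = 171
 32 ⊕ 100 =  68
 25 ⊕ 101 = 124
102 ⊕ 114 =  20
 89 ⊕  32 = 121
236 ⊕  77 = 161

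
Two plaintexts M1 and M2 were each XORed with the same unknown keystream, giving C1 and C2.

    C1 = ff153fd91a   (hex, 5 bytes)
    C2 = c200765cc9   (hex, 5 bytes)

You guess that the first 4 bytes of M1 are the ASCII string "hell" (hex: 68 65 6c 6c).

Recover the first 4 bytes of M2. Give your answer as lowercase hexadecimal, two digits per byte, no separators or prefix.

557025e9

First, C1 ⊕ C2 = (M1 ⊕ K) ⊕ (M2 ⊕ K) = M1 ⊕ M2, so the key drops out. Then M2 = (M1 ⊕ M2) ⊕ M1 over the first 4 bytes.
byte 0: (ff ^ c2) ^ 68 = 3d ^ 68 = 55
byte 1: (15 ^ 00) ^ 65 = 15 ^ 65 = 70
byte 2: (3f ^ 76) ^ 6c = 49 ^ 6c = 25
byte 3: (d9 ^ 5c) ^ 6c = 85 ^ 6c = e9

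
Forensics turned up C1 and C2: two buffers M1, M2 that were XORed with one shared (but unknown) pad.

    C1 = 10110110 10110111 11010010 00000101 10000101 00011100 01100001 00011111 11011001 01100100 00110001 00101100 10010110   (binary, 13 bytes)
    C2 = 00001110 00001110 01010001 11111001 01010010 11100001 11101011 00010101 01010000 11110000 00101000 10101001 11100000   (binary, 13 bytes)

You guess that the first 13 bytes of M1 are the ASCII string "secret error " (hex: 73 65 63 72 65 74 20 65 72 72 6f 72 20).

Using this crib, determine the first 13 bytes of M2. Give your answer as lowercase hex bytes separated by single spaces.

First, C1 ⊕ C2 = (M1 ⊕ K) ⊕ (M2 ⊕ K) = M1 ⊕ M2, so the key drops out. Then M2 = (M1 ⊕ M2) ⊕ M1 over the first 13 bytes.
byte 0: (b6 ⊕ 0e) ⊕ 73 = b8 ⊕ 73 = cb
byte 1: (b7 ⊕ 0e) ⊕ 65 = b9 ⊕ 65 = dc
byte 2: (d2 ⊕ 51) ⊕ 63 = 83 ⊕ 63 = e0
byte 3: (05 ⊕ f9) ⊕ 72 = fc ⊕ 72 = 8e
byte 4: (85 ⊕ 52) ⊕ 65 = d7 ⊕ 65 = b2
byte 5: (1c ⊕ e1) ⊕ 74 = fd ⊕ 74 = 89
byte 6: (61 ⊕ eb) ⊕ 20 = 8a ⊕ 20 = aa
byte 7: (1f ⊕ 15) ⊕ 65 = 0a ⊕ 65 = 6f
byte 8: (d9 ⊕ 50) ⊕ 72 = 89 ⊕ 72 = fb
byte 9: (64 ⊕ f0) ⊕ 72 = 94 ⊕ 72 = e6
byte 10: (31 ⊕ 28) ⊕ 6f = 19 ⊕ 6f = 76
byte 11: (2c ⊕ a9) ⊕ 72 = 85 ⊕ 72 = f7
byte 12: (96 ⊕ e0) ⊕ 20 = 76 ⊕ 20 = 56

cb dc e0 8e b2 89 aa 6f fb e6 76 f7 56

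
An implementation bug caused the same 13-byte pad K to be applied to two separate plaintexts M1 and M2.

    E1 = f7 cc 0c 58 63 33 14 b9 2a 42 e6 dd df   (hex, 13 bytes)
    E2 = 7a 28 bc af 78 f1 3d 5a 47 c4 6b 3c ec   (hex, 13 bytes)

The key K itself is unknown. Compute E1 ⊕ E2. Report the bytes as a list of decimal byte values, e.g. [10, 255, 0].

E1 ⊕ E2 = (M1 ⊕ K) ⊕ (M2 ⊕ K) = M1 ⊕ M2 — the shared key cancels under XOR.
byte 0: 11110111 xor 01111010 = 10001101
byte 1: 11001100 xor 00101000 = 11100100
byte 2: 00001100 xor 10111100 = 10110000
byte 3: 01011000 xor 10101111 = 11110111
byte 4: 01100011 xor 01111000 = 00011011
byte 5: 00110011 xor 11110001 = 11000010
byte 6: 00010100 xor 00111101 = 00101001
byte 7: 10111001 xor 01011010 = 11100011
byte 8: 00101010 xor 01000111 = 01101101
byte 9: 01000010 xor 11000100 = 10000110
byte 10: 11100110 xor 01101011 = 10001101
byte 11: 11011101 xor 00111100 = 11100001
byte 12: 11011111 xor 11101100 = 00110011

[141, 228, 176, 247, 27, 194, 41, 227, 109, 134, 141, 225, 51]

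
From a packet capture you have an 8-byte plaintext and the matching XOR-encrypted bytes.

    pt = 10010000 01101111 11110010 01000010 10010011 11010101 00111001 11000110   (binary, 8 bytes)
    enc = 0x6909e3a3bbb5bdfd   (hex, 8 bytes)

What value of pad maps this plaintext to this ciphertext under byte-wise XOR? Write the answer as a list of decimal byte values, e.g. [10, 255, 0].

Since enc = pt ⊕ pad, XORing both sides with pt gives pad = pt ⊕ enc.
byte 0: 90 xor 69 = f9
byte 1: 6f xor 09 = 66
byte 2: f2 xor e3 = 11
byte 3: 42 xor a3 = e1
byte 4: 93 xor bb = 28
byte 5: d5 xor b5 = 60
byte 6: 39 xor bd = 84
byte 7: c6 xor fd = 3b

[249, 102, 17, 225, 40, 96, 132, 59]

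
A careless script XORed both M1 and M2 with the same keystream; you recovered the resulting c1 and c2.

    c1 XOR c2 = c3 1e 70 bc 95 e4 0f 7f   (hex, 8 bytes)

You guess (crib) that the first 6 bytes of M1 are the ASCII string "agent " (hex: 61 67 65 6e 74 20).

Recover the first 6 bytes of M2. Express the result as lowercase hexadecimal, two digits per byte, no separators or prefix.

a27915d2e1c4

Since c1 ⊕ c2 = M1 ⊕ M2, XORing with the guessed M1 bytes yields the corresponding M2 bytes: M2 = (c1 ⊕ c2) ⊕ M1.
byte 0: 11000011 xor 01100001 = 10100010
byte 1: 00011110 xor 01100111 = 01111001
byte 2: 01110000 xor 01100101 = 00010101
byte 3: 10111100 xor 01101110 = 11010010
byte 4: 10010101 xor 01110100 = 11100001
byte 5: 11100100 xor 00100000 = 11000100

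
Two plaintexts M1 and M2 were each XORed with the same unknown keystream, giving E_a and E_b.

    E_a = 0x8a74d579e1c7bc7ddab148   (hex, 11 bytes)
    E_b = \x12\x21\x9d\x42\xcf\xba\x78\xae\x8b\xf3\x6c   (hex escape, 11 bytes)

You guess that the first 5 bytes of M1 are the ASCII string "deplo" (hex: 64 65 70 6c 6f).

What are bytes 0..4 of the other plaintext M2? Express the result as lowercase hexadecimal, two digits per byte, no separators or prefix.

fc30385741

First, E_a ⊕ E_b = (M1 ⊕ K) ⊕ (M2 ⊕ K) = M1 ⊕ M2, so the key drops out. Then M2 = (M1 ⊕ M2) ⊕ M1 over the first 5 bytes.
byte 0: (8a ^ 12) ^ 64 = 98 ^ 64 = fc
byte 1: (74 ^ 21) ^ 65 = 55 ^ 65 = 30
byte 2: (d5 ^ 9d) ^ 70 = 48 ^ 70 = 38
byte 3: (79 ^ 42) ^ 6c = 3b ^ 6c = 57
byte 4: (e1 ^ cf) ^ 6f = 2e ^ 6f = 41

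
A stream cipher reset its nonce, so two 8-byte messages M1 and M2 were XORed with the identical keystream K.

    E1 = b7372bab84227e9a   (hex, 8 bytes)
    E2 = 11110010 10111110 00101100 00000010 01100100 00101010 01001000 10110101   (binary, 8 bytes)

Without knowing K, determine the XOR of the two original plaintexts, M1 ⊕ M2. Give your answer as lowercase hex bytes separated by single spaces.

E1 ⊕ E2 = (M1 ⊕ K) ⊕ (M2 ⊕ K) = M1 ⊕ M2 — the shared key cancels under XOR.
b7 xor f2 = 45
37 xor be = 89
2b xor 2c = 07
ab xor 02 = a9
84 xor 64 = e0
22 xor 2a = 08
7e xor 48 = 36
9a xor b5 = 2f

45 89 07 a9 e0 08 36 2f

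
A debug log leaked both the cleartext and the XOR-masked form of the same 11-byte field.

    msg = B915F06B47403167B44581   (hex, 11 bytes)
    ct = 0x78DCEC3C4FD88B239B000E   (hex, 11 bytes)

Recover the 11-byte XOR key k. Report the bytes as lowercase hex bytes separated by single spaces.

Since ct = msg ⊕ k, XORing both sides with msg gives k = msg ⊕ ct.
10111001 ^ 01111000 = 11000001
00010101 ^ 11011100 = 11001001
11110000 ^ 11101100 = 00011100
01101011 ^ 00111100 = 01010111
01000111 ^ 01001111 = 00001000
01000000 ^ 11011000 = 10011000
00110001 ^ 10001011 = 10111010
01100111 ^ 00100011 = 01000100
10110100 ^ 10011011 = 00101111
01000101 ^ 00000000 = 01000101
10000001 ^ 00001110 = 10001111

c1 c9 1c 57 08 98 ba 44 2f 45 8f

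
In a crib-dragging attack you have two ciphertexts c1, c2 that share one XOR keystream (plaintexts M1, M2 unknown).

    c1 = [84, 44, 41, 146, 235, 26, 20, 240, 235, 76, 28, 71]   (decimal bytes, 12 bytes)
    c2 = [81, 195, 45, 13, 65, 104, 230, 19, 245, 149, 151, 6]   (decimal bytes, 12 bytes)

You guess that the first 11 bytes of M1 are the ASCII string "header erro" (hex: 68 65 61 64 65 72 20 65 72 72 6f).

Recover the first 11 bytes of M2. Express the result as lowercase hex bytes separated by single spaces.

6d 8a 65 fb cf 00 d2 86 6c ab e4

First, c1 ⊕ c2 = (M1 ⊕ K) ⊕ (M2 ⊕ K) = M1 ⊕ M2, so the key drops out. Then M2 = (M1 ⊕ M2) ⊕ M1 over the first 11 bytes.
byte 0: (54 xor 51) xor 68 = 05 xor 68 = 6d
byte 1: (2c xor c3) xor 65 = ef xor 65 = 8a
byte 2: (29 xor 2d) xor 61 = 04 xor 61 = 65
byte 3: (92 xor 0d) xor 64 = 9f xor 64 = fb
byte 4: (eb xor 41) xor 65 = aa xor 65 = cf
byte 5: (1a xor 68) xor 72 = 72 xor 72 = 00
byte 6: (14 xor e6) xor 20 = f2 xor 20 = d2
byte 7: (f0 xor 13) xor 65 = e3 xor 65 = 86
byte 8: (eb xor f5) xor 72 = 1e xor 72 = 6c
byte 9: (4c xor 95) xor 72 = d9 xor 72 = ab
byte 10: (1c xor 97) xor 6f = 8b xor 6f = e4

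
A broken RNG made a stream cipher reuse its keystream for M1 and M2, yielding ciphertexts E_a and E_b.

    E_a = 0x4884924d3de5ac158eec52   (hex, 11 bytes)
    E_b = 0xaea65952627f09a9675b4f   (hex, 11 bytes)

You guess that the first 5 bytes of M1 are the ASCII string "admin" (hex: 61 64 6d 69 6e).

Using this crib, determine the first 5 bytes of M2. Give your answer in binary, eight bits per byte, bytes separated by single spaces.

First, E_a ⊕ E_b = (M1 ⊕ K) ⊕ (M2 ⊕ K) = M1 ⊕ M2, so the key drops out. Then M2 = (M1 ⊕ M2) ⊕ M1 over the first 5 bytes.
byte 0: (48 xor ae) xor 61 = e6 xor 61 = 87
byte 1: (84 xor a6) xor 64 = 22 xor 64 = 46
byte 2: (92 xor 59) xor 6d = cb xor 6d = a6
byte 3: (4d xor 52) xor 69 = 1f xor 69 = 76
byte 4: (3d xor 62) xor 6e = 5f xor 6e = 31

10000111 01000110 10100110 01110110 00110001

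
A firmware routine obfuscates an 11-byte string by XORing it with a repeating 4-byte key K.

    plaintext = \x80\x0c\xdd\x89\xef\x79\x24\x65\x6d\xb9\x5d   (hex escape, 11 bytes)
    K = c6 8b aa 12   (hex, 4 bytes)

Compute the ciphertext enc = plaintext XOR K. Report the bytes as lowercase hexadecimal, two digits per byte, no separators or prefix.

4687779b29f28e77ab32f7

The 4-byte key repeats, so the effective keystream is c6 8b aa 12 c6 8b aa 12 c6 8b aa.
byte 0: 128 ^ 198 =  70
byte 1:  12 ^ 139 = 135
byte 2: 221 ^ 170 = 119
byte 3: 137 ^  18 = 155
byte 4: 239 ^ 198 =  41
byte 5: 121 ^ 139 = 242
byte 6:  36 ^ 170 = 142
byte 7: 101 ^  18 = 119
byte 8: 109 ^ 198 = 171
byte 9: 185 ^ 139 =  50
byte 10:  93 ^ 170 = 247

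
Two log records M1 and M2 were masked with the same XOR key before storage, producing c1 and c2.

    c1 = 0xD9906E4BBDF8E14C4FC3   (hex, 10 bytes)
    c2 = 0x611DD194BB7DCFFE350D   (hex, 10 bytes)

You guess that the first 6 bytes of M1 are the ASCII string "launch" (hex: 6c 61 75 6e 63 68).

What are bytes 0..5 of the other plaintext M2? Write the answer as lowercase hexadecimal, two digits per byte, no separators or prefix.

d4eccab165ed

First, c1 ⊕ c2 = (M1 ⊕ K) ⊕ (M2 ⊕ K) = M1 ⊕ M2, so the key drops out. Then M2 = (M1 ⊕ M2) ⊕ M1 over the first 6 bytes.
byte 0: (d9 ⊕ 61) ⊕ 6c = b8 ⊕ 6c = d4
byte 1: (90 ⊕ 1d) ⊕ 61 = 8d ⊕ 61 = ec
byte 2: (6e ⊕ d1) ⊕ 75 = bf ⊕ 75 = ca
byte 3: (4b ⊕ 94) ⊕ 6e = df ⊕ 6e = b1
byte 4: (bd ⊕ bb) ⊕ 63 = 06 ⊕ 63 = 65
byte 5: (f8 ⊕ 7d) ⊕ 68 = 85 ⊕ 68 = ed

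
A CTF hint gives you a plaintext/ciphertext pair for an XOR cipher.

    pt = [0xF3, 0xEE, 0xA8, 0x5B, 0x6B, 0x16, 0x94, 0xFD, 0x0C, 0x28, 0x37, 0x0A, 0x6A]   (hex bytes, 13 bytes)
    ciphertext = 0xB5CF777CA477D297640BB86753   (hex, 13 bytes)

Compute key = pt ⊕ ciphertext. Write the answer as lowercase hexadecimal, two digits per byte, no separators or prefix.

4621df27cf61466a68238f6d39

Since ciphertext = pt ⊕ key, XORing both sides with pt gives key = pt ⊕ ciphertext.
f3 ^ b5 = 46
ee ^ cf = 21
a8 ^ 77 = df
5b ^ 7c = 27
6b ^ a4 = cf
16 ^ 77 = 61
94 ^ d2 = 46
fd ^ 97 = 6a
0c ^ 64 = 68
28 ^ 0b = 23
37 ^ b8 = 8f
0a ^ 67 = 6d
6a ^ 53 = 39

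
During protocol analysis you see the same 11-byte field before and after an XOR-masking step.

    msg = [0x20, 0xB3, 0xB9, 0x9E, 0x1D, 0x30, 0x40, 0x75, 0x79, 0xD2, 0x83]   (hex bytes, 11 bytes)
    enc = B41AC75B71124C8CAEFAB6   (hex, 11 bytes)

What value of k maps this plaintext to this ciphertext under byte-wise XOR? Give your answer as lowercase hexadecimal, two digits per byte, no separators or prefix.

Since enc = msg ⊕ k, XORing both sides with msg gives k = msg ⊕ enc.
20 ^ b4 = 94
b3 ^ 1a = a9
b9 ^ c7 = 7e
9e ^ 5b = c5
1d ^ 71 = 6c
30 ^ 12 = 22
40 ^ 4c = 0c
75 ^ 8c = f9
79 ^ ae = d7
d2 ^ fa = 28
83 ^ b6 = 35

94a97ec56c220cf9d72835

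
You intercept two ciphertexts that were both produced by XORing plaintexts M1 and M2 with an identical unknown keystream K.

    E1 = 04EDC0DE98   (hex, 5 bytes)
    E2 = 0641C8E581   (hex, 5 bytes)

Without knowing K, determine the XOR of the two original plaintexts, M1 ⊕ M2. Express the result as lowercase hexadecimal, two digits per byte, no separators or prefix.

02ac083b19

E1 ⊕ E2 = (M1 ⊕ K) ⊕ (M2 ⊕ K) = M1 ⊕ M2 — the shared key cancels under XOR.
00000100 XOR 00000110 = 00000010
11101101 XOR 01000001 = 10101100
11000000 XOR 11001000 = 00001000
11011110 XOR 11100101 = 00111011
10011000 XOR 10000001 = 00011001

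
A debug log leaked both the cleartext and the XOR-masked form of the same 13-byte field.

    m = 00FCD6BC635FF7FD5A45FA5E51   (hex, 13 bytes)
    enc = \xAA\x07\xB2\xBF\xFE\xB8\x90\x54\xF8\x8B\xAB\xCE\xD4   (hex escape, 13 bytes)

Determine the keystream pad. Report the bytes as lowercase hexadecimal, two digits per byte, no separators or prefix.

Since enc = m ⊕ pad, XORing both sides with m gives pad = m ⊕ enc.
00 xor aa = aa
fc xor 07 = fb
d6 xor b2 = 64
bc xor bf = 03
63 xor fe = 9d
5f xor b8 = e7
f7 xor 90 = 67
fd xor 54 = a9
5a xor f8 = a2
45 xor 8b = ce
fa xor ab = 51
5e xor ce = 90
51 xor d4 = 85

aafb64039de767a9a2ce519085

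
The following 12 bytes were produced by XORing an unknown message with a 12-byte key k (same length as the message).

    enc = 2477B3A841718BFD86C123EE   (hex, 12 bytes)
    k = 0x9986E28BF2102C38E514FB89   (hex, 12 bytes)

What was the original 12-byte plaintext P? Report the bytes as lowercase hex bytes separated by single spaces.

XOR is its own inverse, so applying the key byte-wise gives the result directly.
24 ⊕ 99 = bd
77 ⊕ 86 = f1
b3 ⊕ e2 = 51
a8 ⊕ 8b = 23
41 ⊕ f2 = b3
71 ⊕ 10 = 61
8b ⊕ 2c = a7
fd ⊕ 38 = c5
86 ⊕ e5 = 63
c1 ⊕ 14 = d5
23 ⊕ fb = d8
ee ⊕ 89 = 67

bd f1 51 23 b3 61 a7 c5 63 d5 d8 67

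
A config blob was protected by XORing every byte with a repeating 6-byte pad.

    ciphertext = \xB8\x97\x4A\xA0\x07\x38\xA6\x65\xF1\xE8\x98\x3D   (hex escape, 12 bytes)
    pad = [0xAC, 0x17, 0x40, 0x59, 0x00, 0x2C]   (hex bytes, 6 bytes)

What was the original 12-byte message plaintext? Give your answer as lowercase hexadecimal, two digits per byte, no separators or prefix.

The 6-byte key repeats, so the effective keystream is ac 17 40 59 00 2c ac 17 40 59 00 2c.
byte 0: 10111000 ^ 10101100 = 00010100
byte 1: 10010111 ^ 00010111 = 10000000
byte 2: 01001010 ^ 01000000 = 00001010
byte 3: 10100000 ^ 01011001 = 11111001
byte 4: 00000111 ^ 00000000 = 00000111
byte 5: 00111000 ^ 00101100 = 00010100
byte 6: 10100110 ^ 10101100 = 00001010
byte 7: 01100101 ^ 00010111 = 01110010
byte 8: 11110001 ^ 01000000 = 10110001
byte 9: 11101000 ^ 01011001 = 10110001
byte 10: 10011000 ^ 00000000 = 10011000
byte 11: 00111101 ^ 00101100 = 00010001

14800af907140a72b1b19811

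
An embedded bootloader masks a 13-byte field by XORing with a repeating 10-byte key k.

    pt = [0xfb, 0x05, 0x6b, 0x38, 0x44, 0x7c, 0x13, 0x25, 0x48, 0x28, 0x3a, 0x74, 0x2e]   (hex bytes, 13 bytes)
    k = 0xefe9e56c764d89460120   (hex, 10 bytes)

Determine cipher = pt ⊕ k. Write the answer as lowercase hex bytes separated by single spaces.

The 10-byte key repeats, so the effective keystream is ef e9 e5 6c 76 4d 89 46 01 20 ef e9 e5.
byte 0: fb XOR ef = 14
byte 1: 05 XOR e9 = ec
byte 2: 6b XOR e5 = 8e
byte 3: 38 XOR 6c = 54
byte 4: 44 XOR 76 = 32
byte 5: 7c XOR 4d = 31
byte 6: 13 XOR 89 = 9a
byte 7: 25 XOR 46 = 63
byte 8: 48 XOR 01 = 49
byte 9: 28 XOR 20 = 08
byte 10: 3a XOR ef = d5
byte 11: 74 XOR e9 = 9d
byte 12: 2e XOR e5 = cb

14 ec 8e 54 32 31 9a 63 49 08 d5 9d cb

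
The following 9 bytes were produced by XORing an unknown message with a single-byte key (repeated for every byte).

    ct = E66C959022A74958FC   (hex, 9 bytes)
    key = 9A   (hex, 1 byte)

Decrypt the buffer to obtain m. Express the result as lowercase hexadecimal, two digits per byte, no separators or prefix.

7cf60f0ab83dd3c266

The 1-byte key repeats, so the effective keystream is 9a 9a 9a 9a 9a 9a 9a 9a 9a.
byte 0: e6 XOR 9a = 7c
byte 1: 6c XOR 9a = f6
byte 2: 95 XOR 9a = 0f
byte 3: 90 XOR 9a = 0a
byte 4: 22 XOR 9a = b8
byte 5: a7 XOR 9a = 3d
byte 6: 49 XOR 9a = d3
byte 7: 58 XOR 9a = c2
byte 8: fc XOR 9a = 66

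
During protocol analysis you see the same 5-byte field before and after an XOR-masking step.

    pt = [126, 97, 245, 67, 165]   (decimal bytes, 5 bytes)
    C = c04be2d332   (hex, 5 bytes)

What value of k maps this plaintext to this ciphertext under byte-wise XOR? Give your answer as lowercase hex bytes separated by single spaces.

Since C = pt ⊕ k, XORing both sides with pt gives k = pt ⊕ C.
7e ⊕ c0 = be
61 ⊕ 4b = 2a
f5 ⊕ e2 = 17
43 ⊕ d3 = 90
a5 ⊕ 32 = 97

be 2a 17 90 97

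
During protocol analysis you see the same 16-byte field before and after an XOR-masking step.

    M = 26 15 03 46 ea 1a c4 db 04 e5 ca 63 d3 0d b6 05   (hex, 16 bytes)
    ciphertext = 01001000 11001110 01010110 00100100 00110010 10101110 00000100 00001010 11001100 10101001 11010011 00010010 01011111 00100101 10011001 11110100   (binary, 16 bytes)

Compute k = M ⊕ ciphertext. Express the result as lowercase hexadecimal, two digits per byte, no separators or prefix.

Since ciphertext = M ⊕ k, XORing both sides with M gives k = M ⊕ ciphertext.
26 xor 48 = 6e
15 xor ce = db
03 xor 56 = 55
46 xor 24 = 62
ea xor 32 = d8
1a xor ae = b4
c4 xor 04 = c0
db xor 0a = d1
04 xor cc = c8
e5 xor a9 = 4c
ca xor d3 = 19
63 xor 12 = 71
d3 xor 5f = 8c
0d xor 25 = 28
b6 xor 99 = 2f
05 xor f4 = f1

6edb5562d8b4c0d1c84c19718c282ff1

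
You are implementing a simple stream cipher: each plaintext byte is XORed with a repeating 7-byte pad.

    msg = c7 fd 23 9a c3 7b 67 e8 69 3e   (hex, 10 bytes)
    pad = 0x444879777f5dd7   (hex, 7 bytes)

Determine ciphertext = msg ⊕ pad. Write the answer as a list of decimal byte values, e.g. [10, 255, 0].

The 7-byte key repeats, so the effective keystream is 44 48 79 77 7f 5d d7 44 48 79.
byte 0: 199 ^  68 = 131
byte 1: 253 ^  72 = 181
byte 2:  35 ^ 121 =  90
byte 3: 154 ^ 119 = 237
byte 4: 195 ^ 127 = 188
byte 5: 123 ^  93 =  38
byte 6: 103 ^ 215 = 176
byte 7: 232 ^  68 = 172
byte 8: 105 ^  72 =  33
byte 9:  62 ^ 121 =  71

[131, 181, 90, 237, 188, 38, 176, 172, 33, 71]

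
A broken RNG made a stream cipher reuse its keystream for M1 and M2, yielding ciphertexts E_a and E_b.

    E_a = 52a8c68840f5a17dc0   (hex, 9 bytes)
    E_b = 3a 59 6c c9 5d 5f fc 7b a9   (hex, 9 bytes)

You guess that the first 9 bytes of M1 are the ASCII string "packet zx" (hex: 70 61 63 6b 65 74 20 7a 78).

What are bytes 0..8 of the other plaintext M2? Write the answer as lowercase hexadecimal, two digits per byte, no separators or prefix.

1890c92a78de7d7c11

First, E_a ⊕ E_b = (M1 ⊕ K) ⊕ (M2 ⊕ K) = M1 ⊕ M2, so the key drops out. Then M2 = (M1 ⊕ M2) ⊕ M1 over the first 9 bytes.
byte 0: (52 XOR 3a) XOR 70 = 68 XOR 70 = 18
byte 1: (a8 XOR 59) XOR 61 = f1 XOR 61 = 90
byte 2: (c6 XOR 6c) XOR 63 = aa XOR 63 = c9
byte 3: (88 XOR c9) XOR 6b = 41 XOR 6b = 2a
byte 4: (40 XOR 5d) XOR 65 = 1d XOR 65 = 78
byte 5: (f5 XOR 5f) XOR 74 = aa XOR 74 = de
byte 6: (a1 XOR fc) XOR 20 = 5d XOR 20 = 7d
byte 7: (7d XOR 7b) XOR 7a = 06 XOR 7a = 7c
byte 8: (c0 XOR a9) XOR 78 = 69 XOR 78 = 11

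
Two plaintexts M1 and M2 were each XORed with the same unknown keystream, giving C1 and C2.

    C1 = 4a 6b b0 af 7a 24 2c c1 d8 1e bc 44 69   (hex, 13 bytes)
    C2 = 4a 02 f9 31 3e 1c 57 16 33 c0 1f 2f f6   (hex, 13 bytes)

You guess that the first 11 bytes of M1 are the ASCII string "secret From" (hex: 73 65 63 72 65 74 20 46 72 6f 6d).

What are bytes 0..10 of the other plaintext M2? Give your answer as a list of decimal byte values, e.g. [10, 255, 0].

First, C1 ⊕ C2 = (M1 ⊕ K) ⊕ (M2 ⊕ K) = M1 ⊕ M2, so the key drops out. Then M2 = (M1 ⊕ M2) ⊕ M1 over the first 11 bytes.
byte 0: (4a ⊕ 4a) ⊕ 73 = 00 ⊕ 73 = 73
byte 1: (6b ⊕ 02) ⊕ 65 = 69 ⊕ 65 = 0c
byte 2: (b0 ⊕ f9) ⊕ 63 = 49 ⊕ 63 = 2a
byte 3: (af ⊕ 31) ⊕ 72 = 9e ⊕ 72 = ec
byte 4: (7a ⊕ 3e) ⊕ 65 = 44 ⊕ 65 = 21
byte 5: (24 ⊕ 1c) ⊕ 74 = 38 ⊕ 74 = 4c
byte 6: (2c ⊕ 57) ⊕ 20 = 7b ⊕ 20 = 5b
byte 7: (c1 ⊕ 16) ⊕ 46 = d7 ⊕ 46 = 91
byte 8: (d8 ⊕ 33) ⊕ 72 = eb ⊕ 72 = 99
byte 9: (1e ⊕ c0) ⊕ 6f = de ⊕ 6f = b1
byte 10: (bc ⊕ 1f) ⊕ 6d = a3 ⊕ 6d = ce

[115, 12, 42, 236, 33, 76, 91, 145, 153, 177, 206]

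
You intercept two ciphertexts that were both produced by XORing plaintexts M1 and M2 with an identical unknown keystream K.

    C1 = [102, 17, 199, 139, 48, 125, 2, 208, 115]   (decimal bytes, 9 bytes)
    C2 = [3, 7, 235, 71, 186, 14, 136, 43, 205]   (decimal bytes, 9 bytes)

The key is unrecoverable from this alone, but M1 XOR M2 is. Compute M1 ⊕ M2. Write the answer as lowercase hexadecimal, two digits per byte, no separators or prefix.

C1 ⊕ C2 = (M1 ⊕ K) ⊕ (M2 ⊕ K) = M1 ⊕ M2 — the shared key cancels under XOR.
66 XOR 03 = 65
11 XOR 07 = 16
c7 XOR eb = 2c
8b XOR 47 = cc
30 XOR ba = 8a
7d XOR 0e = 73
02 XOR 88 = 8a
d0 XOR 2b = fb
73 XOR cd = be

65162ccc8a738afbbe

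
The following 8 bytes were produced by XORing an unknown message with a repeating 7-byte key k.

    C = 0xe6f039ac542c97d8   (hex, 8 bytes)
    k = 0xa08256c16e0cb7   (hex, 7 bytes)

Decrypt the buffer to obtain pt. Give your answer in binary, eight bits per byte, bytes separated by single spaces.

01000110 01110010 01101111 01101101 00111010 00100000 00100000 01111000

The 7-byte key repeats, so the effective keystream is a0 82 56 c1 6e 0c b7 a0.
byte 0: e6 xor a0 = 46
byte 1: f0 xor 82 = 72
byte 2: 39 xor 56 = 6f
byte 3: ac xor c1 = 6d
byte 4: 54 xor 6e = 3a
byte 5: 2c xor 0c = 20
byte 6: 97 xor b7 = 20
byte 7: d8 xor a0 = 78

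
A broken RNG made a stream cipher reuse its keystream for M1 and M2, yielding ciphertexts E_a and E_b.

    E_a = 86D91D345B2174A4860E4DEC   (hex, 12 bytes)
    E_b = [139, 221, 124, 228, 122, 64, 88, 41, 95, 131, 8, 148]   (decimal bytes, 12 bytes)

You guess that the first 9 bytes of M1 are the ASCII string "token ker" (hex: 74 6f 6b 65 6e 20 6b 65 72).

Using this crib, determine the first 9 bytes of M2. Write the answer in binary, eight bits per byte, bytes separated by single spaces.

First, E_a ⊕ E_b = (M1 ⊕ K) ⊕ (M2 ⊕ K) = M1 ⊕ M2, so the key drops out. Then M2 = (M1 ⊕ M2) ⊕ M1 over the first 9 bytes.
byte 0: (86 XOR 8b) XOR 74 = 0d XOR 74 = 79
byte 1: (d9 XOR dd) XOR 6f = 04 XOR 6f = 6b
byte 2: (1d XOR 7c) XOR 6b = 61 XOR 6b = 0a
byte 3: (34 XOR e4) XOR 65 = d0 XOR 65 = b5
byte 4: (5b XOR 7a) XOR 6e = 21 XOR 6e = 4f
byte 5: (21 XOR 40) XOR 20 = 61 XOR 20 = 41
byte 6: (74 XOR 58) XOR 6b = 2c XOR 6b = 47
byte 7: (a4 XOR 29) XOR 65 = 8d XOR 65 = e8
byte 8: (86 XOR 5f) XOR 72 = d9 XOR 72 = ab

01111001 01101011 00001010 10110101 01001111 01000001 01000111 11101000 10101011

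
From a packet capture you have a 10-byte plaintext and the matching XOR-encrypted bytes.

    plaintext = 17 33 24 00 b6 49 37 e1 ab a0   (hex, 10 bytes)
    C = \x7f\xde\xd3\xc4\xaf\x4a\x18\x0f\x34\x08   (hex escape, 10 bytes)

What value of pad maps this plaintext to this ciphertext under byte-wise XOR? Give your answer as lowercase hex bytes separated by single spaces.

68 ed f7 c4 19 03 2f ee 9f a8

Since C = plaintext ⊕ pad, XORing both sides with plaintext gives pad = plaintext ⊕ C.
byte 0: 17 ^ 7f = 68
byte 1: 33 ^ de = ed
byte 2: 24 ^ d3 = f7
byte 3: 00 ^ c4 = c4
byte 4: b6 ^ af = 19
byte 5: 49 ^ 4a = 03
byte 6: 37 ^ 18 = 2f
byte 7: e1 ^ 0f = ee
byte 8: ab ^ 34 = 9f
byte 9: a0 ^ 08 = a8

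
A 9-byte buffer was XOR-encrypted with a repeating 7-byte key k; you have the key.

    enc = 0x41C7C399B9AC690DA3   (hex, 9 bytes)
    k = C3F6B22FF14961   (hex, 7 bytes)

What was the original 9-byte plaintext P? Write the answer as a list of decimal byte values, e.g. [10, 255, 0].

The 7-byte key repeats, so the effective keystream is c3 f6 b2 2f f1 49 61 c3 f6.
byte 0:  65 xor 195 = 130
byte 1: 199 xor 246 =  49
byte 2: 195 xor 178 = 113
byte 3: 153 xor  47 = 182
byte 4: 185 xor 241 =  72
byte 5: 172 xor  73 = 229
byte 6: 105 xor  97 =   8
byte 7:  13 xor 195 = 206
byte 8: 163 xor 246 =  85

[130, 49, 113, 182, 72, 229, 8, 206, 85]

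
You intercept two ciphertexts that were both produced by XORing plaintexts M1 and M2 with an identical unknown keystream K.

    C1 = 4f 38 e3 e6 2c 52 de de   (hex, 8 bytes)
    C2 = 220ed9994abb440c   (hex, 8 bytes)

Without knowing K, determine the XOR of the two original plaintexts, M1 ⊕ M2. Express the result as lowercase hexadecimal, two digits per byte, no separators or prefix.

6d363a7f66e99ad2

C1 ⊕ C2 = (M1 ⊕ K) ⊕ (M2 ⊕ K) = M1 ⊕ M2 — the shared key cancels under XOR.
4f ⊕ 22 = 6d
38 ⊕ 0e = 36
e3 ⊕ d9 = 3a
e6 ⊕ 99 = 7f
2c ⊕ 4a = 66
52 ⊕ bb = e9
de ⊕ 44 = 9a
de ⊕ 0c = d2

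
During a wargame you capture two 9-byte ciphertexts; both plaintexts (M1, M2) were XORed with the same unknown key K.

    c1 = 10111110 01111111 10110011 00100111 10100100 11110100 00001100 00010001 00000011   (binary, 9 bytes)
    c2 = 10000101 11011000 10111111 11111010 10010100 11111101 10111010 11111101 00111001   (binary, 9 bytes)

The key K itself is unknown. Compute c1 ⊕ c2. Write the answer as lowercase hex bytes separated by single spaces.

c1 ⊕ c2 = (M1 ⊕ K) ⊕ (M2 ⊕ K) = M1 ⊕ M2 — the shared key cancels under XOR.
be xor 85 = 3b
7f xor d8 = a7
b3 xor bf = 0c
27 xor fa = dd
a4 xor 94 = 30
f4 xor fd = 09
0c xor ba = b6
11 xor fd = ec
03 xor 39 = 3a

3b a7 0c dd 30 09 b6 ec 3a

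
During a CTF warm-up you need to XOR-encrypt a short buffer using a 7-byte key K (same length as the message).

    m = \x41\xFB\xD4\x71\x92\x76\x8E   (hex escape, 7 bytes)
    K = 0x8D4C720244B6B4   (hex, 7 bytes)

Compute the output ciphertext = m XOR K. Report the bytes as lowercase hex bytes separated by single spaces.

cc b7 a6 73 d6 c0 3a

XOR is its own inverse, so applying the key byte-wise gives the result directly.
41 ^ 8d = cc
fb ^ 4c = b7
d4 ^ 72 = a6
71 ^ 02 = 73
92 ^ 44 = d6
76 ^ b6 = c0
8e ^ b4 = 3a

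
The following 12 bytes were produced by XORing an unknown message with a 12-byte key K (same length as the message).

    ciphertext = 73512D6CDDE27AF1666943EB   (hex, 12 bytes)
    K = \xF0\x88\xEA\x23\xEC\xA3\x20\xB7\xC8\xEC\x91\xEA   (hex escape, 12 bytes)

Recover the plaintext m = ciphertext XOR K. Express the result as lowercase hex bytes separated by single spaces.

83 d9 c7 4f 31 41 5a 46 ae 85 d2 01

73 xor f0 = 83
51 xor 88 = d9
2d xor ea = c7
6c xor 23 = 4f
dd xor ec = 31
e2 xor a3 = 41
7a xor 20 = 5a
f1 xor b7 = 46
66 xor c8 = ae
69 xor ec = 85
43 xor 91 = d2
eb xor ea = 01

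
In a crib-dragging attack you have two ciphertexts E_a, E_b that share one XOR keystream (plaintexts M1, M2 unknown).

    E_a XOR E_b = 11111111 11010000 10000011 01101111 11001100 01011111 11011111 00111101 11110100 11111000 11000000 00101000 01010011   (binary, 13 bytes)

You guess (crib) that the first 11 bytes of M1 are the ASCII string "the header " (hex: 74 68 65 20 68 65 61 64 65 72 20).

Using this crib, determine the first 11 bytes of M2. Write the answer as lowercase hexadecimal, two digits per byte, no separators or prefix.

Since E_a ⊕ E_b = M1 ⊕ M2, XORing with the guessed M1 bytes yields the corresponding M2 bytes: M2 = (E_a ⊕ E_b) ⊕ M1.
byte 0: ff XOR 74 = 8b
byte 1: d0 XOR 68 = b8
byte 2: 83 XOR 65 = e6
byte 3: 6f XOR 20 = 4f
byte 4: cc XOR 68 = a4
byte 5: 5f XOR 65 = 3a
byte 6: df XOR 61 = be
byte 7: 3d XOR 64 = 59
byte 8: f4 XOR 65 = 91
byte 9: f8 XOR 72 = 8a
byte 10: c0 XOR 20 = e0

8bb8e64fa43abe59918ae0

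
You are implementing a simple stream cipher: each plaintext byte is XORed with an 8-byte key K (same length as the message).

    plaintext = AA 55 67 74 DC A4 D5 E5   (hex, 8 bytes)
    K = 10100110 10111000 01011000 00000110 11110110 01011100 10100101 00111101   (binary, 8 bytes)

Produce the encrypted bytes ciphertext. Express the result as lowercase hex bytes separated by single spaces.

10101010 XOR 10100110 = 00001100
01010101 XOR 10111000 = 11101101
01100111 XOR 01011000 = 00111111
01110100 XOR 00000110 = 01110010
11011100 XOR 11110110 = 00101010
10100100 XOR 01011100 = 11111000
11010101 XOR 10100101 = 01110000
11100101 XOR 00111101 = 11011000

0c ed 3f 72 2a f8 70 d8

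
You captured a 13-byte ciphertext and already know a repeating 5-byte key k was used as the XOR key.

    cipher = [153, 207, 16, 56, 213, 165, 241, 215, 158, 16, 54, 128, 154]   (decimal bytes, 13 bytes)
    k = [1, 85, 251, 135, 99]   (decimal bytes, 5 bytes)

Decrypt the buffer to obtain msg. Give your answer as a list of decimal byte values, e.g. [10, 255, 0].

The 5-byte key repeats, so the effective keystream is 01 55 fb 87 63 01 55 fb 87 63 01 55 fb.
byte 0: 99 xor 01 = 98
byte 1: cf xor 55 = 9a
byte 2: 10 xor fb = eb
byte 3: 38 xor 87 = bf
byte 4: d5 xor 63 = b6
byte 5: a5 xor 01 = a4
byte 6: f1 xor 55 = a4
byte 7: d7 xor fb = 2c
byte 8: 9e xor 87 = 19
byte 9: 10 xor 63 = 73
byte 10: 36 xor 01 = 37
byte 11: 80 xor 55 = d5
byte 12: 9a xor fb = 61

[152, 154, 235, 191, 182, 164, 164, 44, 25, 115, 55, 213, 97]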